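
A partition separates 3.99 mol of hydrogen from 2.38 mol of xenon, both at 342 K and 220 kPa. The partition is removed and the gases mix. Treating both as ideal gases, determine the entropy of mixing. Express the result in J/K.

Mole fractions: x_A = 3.99/6.37 = 0.626, x_B = 0.374.
ΔS_mix = −R(n_A ln x_A + n_B ln x_B) = −8.314 × (3.99 ln 0.626 + 2.38 ln 0.374) = 35 J/K.

ΔS_mix = 35 J/K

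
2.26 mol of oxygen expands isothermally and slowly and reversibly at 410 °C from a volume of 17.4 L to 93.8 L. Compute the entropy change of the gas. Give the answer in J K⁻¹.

ΔS_gas = 31.7 J/K

For an isothermal ideal gas ΔS_gas = nR ln(V₂/V₁) = 2.26 × 8.314 × ln(93.8/17.4) = 31.7 J/K.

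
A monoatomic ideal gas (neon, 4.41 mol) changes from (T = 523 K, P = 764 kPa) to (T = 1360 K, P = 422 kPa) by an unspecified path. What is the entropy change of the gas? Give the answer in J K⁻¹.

ΔS = 109 J/K

ΔS = nC_p ln(T₂/T₁) − nR ln(P₂/P₁), with C_p = 5R/2 = 20.79 J mol⁻¹ K⁻¹ for a monoatomic ideal gas.
ΔS = 4.41 × [20.79 × ln(1360/523) − 8.314 × ln(422/764)] = 109 J/K.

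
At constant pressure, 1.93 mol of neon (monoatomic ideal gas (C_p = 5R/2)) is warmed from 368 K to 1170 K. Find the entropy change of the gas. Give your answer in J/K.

ΔS = 46.4 J/K

At constant pressure, ΔS = nC_p ln(T₂/T₁) with C_p = 5R/2 = 20.79 J mol⁻¹ K⁻¹.
ΔS = 1.93 × 20.79 × ln(1170/368) = 46.4 J/K.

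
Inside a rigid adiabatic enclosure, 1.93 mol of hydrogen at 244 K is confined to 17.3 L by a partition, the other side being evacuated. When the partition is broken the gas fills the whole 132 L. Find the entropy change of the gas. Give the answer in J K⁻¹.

No heat is exchanged and no work is done, so the ideal-gas temperature stays constant.
Entropy is a state function; using a reversible isothermal path, ΔS_gas = nR ln(V₂/V₁) = 1.93 × 8.314 × ln(132/17.3) = 32.6 J/K.

ΔS_gas = 32.6 J/K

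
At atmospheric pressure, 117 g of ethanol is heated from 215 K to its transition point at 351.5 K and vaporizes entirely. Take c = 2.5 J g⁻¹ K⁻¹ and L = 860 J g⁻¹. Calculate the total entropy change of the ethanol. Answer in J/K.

ΔS = 430 J/K

Warming step: ΔS₁ = m c ln(T_tr/T_i) = 117 × 2.5 × ln(351.5/215) = 143.8 J/K.
Phase change: ΔS₂ = +mL/T_tr = 117 × 860 / 351.5 = 286.3 J/K.
ΔS_total = (143.8) + (286.3) = 430 J/K.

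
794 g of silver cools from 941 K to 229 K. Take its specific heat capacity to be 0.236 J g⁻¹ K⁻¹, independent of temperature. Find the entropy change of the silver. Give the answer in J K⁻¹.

ΔS = ∫dQ_rev/T = m c ln(T₂/T₁) = 794 × 0.236 × ln(229/941) = -265 J/K.

ΔS = -265 J/K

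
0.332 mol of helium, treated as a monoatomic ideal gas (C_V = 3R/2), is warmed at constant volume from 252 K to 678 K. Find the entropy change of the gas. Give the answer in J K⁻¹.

ΔS = 4.1 J/K

At constant volume, ΔS = nC_V ln(T₂/T₁) with C_V = 3R/2 = 12.47 J mol⁻¹ K⁻¹.
ΔS = 0.332 × 12.47 × ln(678/252) = 4.1 J/K.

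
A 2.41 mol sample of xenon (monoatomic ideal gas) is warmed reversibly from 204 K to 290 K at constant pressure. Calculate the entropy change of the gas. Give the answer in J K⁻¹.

ΔS = 17.6 J/K

At constant pressure, ΔS = nC_p ln(T₂/T₁) with C_p = 5R/2 = 20.79 J mol⁻¹ K⁻¹.
ΔS = 2.41 × 20.79 × ln(290/204) = 17.6 J/K.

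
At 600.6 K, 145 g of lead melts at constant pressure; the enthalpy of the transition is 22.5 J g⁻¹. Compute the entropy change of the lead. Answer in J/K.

ΔS = 5.43 J/K

Heat absorbed by the substance: Q = mL = 145 × 22.5 = 3262.5 J.
At constant T, ΔS = Q_rev/T = 3262.5 / 600.6 = 5.43 J/K.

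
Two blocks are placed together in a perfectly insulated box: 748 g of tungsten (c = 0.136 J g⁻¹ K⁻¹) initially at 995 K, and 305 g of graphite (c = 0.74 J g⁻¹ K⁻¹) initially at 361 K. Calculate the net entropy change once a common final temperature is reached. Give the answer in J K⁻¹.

Energy balance: T_f = (m₁c₁T₁ + m₂c₂T₂)/(m₁c₁ + m₂c₂) = 557.98 K.
ΔS₁ = m₁c₁ ln(T_f/T₁) = 101.728 × ln(557.98/995) = -58.84 J/K.
ΔS₂ = m₂c₂ ln(T_f/T₂) = 225.7 × ln(557.98/361) = 98.28 J/K.
ΔS_total = -58.84 + 98.28 = 39.4 J/K.

ΔS_total = 39.4 J/K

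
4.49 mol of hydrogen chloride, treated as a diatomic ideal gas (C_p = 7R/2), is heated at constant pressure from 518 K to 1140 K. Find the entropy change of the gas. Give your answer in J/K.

At constant pressure, ΔS = nC_p ln(T₂/T₁) with C_p = 7R/2 = 29.1 J mol⁻¹ K⁻¹.
ΔS = 4.49 × 29.1 × ln(1140/518) = 103 J/K.

ΔS = 103 J/K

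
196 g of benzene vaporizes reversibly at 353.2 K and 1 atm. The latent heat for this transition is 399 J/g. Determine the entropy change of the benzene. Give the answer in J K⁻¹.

ΔS = 221 J/K

Heat absorbed by the substance: Q = mL = 196 × 399 = 78204 J.
At constant T, ΔS = Q_rev/T = 78204 / 353.2 = 221 J/K.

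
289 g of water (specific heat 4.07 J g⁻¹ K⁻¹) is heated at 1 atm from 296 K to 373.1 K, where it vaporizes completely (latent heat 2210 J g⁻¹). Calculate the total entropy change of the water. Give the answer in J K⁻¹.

Warming step: ΔS₁ = m c ln(T_tr/T_i) = 289 × 4.07 × ln(373.1/296) = 272.3 J/K.
Phase change: ΔS₂ = +mL/T_tr = 289 × 2210 / 373.1 = 1712 J/K.
ΔS_total = (272.3) + (1712) = 1980 J/K.

ΔS = 1980 J/K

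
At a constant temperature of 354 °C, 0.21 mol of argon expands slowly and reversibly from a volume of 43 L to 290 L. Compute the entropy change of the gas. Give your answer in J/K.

For an isothermal ideal gas ΔS_gas = nR ln(V₂/V₁) = 0.21 × 8.314 × ln(290/43) = 3.33 J/K.

ΔS_gas = 3.33 J/K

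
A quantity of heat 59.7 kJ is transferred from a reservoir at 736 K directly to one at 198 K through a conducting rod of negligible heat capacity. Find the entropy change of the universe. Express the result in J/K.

ΔS_hot = −Q/T_H = −59700/736 = -81.11 J/K and ΔS_cold = +Q/T_C = 59700/198 = 301.5 J/K.
ΔS_total = -81.11 + 301.5 = 220 J/K, positive as the second law requires.

ΔS_total = 220 J/K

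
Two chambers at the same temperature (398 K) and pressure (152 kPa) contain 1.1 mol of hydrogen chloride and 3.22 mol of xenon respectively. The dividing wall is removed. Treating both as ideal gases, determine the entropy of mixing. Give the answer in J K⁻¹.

Mole fractions: x_A = 1.1/4.32 = 0.255, x_B = 0.745.
ΔS_mix = −R(n_A ln x_A + n_B ln x_B) = −8.314 × (1.1 ln 0.255 + 3.22 ln 0.745) = 20.4 J/K.

ΔS_mix = 20.4 J/K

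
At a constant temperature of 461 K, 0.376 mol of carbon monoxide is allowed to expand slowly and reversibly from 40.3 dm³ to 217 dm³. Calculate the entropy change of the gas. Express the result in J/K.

ΔS_gas = 5.26 J/K

For an isothermal ideal gas ΔS_gas = nR ln(V₂/V₁) = 0.376 × 8.314 × ln(217/40.3) = 5.26 J/K.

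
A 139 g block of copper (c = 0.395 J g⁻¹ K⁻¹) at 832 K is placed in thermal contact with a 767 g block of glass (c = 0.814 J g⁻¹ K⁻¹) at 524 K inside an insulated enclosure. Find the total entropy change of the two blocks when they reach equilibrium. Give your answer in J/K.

ΔS_total = 6.14 J/K

Energy balance: T_f = (m₁c₁T₁ + m₂c₂T₂)/(m₁c₁ + m₂c₂) = 548.9 K.
ΔS₁ = m₁c₁ ln(T_f/T₁) = 54.905 × ln(548.9/832) = -22.84 J/K.
ΔS₂ = m₂c₂ ln(T_f/T₂) = 624.338 × ln(548.9/524) = 28.98 J/K.
ΔS_total = -22.84 + 28.98 = 6.14 J/K.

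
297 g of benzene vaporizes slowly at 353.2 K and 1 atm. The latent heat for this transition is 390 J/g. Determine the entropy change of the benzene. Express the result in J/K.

Heat absorbed by the substance: Q = mL = 297 × 390 = 115830 J.
At constant T, ΔS = Q_rev/T = 115830 / 353.2 = 328 J/K.

ΔS = 328 J/K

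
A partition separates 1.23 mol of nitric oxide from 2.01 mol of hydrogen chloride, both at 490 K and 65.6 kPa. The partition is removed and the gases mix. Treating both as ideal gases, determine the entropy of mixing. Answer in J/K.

ΔS_mix = 17.9 J/K

Mole fractions: x_A = 1.23/3.24 = 0.38, x_B = 0.62.
ΔS_mix = −R(n_A ln x_A + n_B ln x_B) = −8.314 × (1.23 ln 0.38 + 2.01 ln 0.62) = 17.9 J/K.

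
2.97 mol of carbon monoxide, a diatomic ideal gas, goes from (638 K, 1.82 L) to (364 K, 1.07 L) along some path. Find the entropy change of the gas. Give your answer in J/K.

ΔS = -47.8 J/K

Entropy is a state function: ΔS = nC_V ln(T₂/T₁) + nR ln(V₂/V₁), with C_V = 5R/2 = 20.79 J mol⁻¹ K⁻¹ for a diatomic ideal gas.
ΔS = 2.97 × [20.79 × ln(364/638) + 8.314 × ln(1.07/1.82)] = -47.8 J/K.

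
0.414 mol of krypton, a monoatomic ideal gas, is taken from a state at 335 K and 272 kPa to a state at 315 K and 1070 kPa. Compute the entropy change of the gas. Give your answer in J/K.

ΔS = nC_p ln(T₂/T₁) − nR ln(P₂/P₁), with C_p = 5R/2 = 20.79 J mol⁻¹ K⁻¹ for a monoatomic ideal gas.
ΔS = 0.414 × [20.79 × ln(315/335) − 8.314 × ln(1070/272)] = -5.24 J/K.

ΔS = -5.24 J/K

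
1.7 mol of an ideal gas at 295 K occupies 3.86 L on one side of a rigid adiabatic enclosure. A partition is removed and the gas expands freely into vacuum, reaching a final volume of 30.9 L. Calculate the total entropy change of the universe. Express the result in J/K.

ΔS_universe = 29.4 J/K

For an ideal gas in free expansion Q = 0 and W = 0, so T is unchanged.
Entropy is a state function; using a reversible isothermal path, ΔS_gas = nR ln(V₂/V₁) = 1.7 × 8.314 × ln(30.9/3.86) = 29.4 J/K.
The insulated surroundings exchange no heat, so ΔS_surr = 0 and ΔS_universe = ΔS_gas.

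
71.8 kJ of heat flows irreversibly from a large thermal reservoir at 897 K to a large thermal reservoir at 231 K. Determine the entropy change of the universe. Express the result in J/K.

ΔS_hot = −Q/T_H = −71800/897 = -80.04 J/K and ΔS_cold = +Q/T_C = 71800/231 = 310.8 J/K.
ΔS_total = -80.04 + 310.8 = 231 J/K, positive as the second law requires.

ΔS_total = 231 J/K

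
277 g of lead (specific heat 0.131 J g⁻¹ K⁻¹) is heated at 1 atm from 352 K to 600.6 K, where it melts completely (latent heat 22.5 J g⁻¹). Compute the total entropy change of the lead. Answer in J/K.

Warming step: ΔS₁ = m c ln(T_tr/T_i) = 277 × 0.131 × ln(600.6/352) = 19.39 J/K.
Phase change: ΔS₂ = +mL/T_tr = 277 × 22.5 / 600.6 = 10.38 J/K.
ΔS_total = (19.39) + (10.38) = 29.8 J/K.

ΔS = 29.8 J/K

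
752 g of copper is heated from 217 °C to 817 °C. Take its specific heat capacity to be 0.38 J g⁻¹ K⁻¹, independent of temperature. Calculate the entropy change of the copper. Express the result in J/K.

In kelvin: T₁ = 490.15 K, T₂ = 1090.15 K. ΔS = ∫dQ_rev/T = m c ln(T₂/T₁) = 752 × 0.38 × ln(1090.15/490.15) = 228 J/K.

ΔS = 228 J/K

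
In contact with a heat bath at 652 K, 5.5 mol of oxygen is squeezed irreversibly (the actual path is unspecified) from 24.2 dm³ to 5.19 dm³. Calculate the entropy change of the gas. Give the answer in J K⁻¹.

ΔS_gas = -70.4 J/K

Entropy is a state function, so ΔS_gas depends only on the end states.
For an isothermal ideal gas ΔS_gas = nR ln(V₂/V₁) = 5.5 × 8.314 × ln(5.19/24.2) = -70.4 J/K.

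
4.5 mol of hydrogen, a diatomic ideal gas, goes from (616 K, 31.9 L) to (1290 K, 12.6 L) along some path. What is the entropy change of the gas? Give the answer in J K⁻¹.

Entropy is a state function: ΔS = nC_V ln(T₂/T₁) + nR ln(V₂/V₁), with C_V = 5R/2 = 20.79 J mol⁻¹ K⁻¹ for a diatomic ideal gas.
ΔS = 4.5 × [20.79 × ln(1290/616) + 8.314 × ln(12.6/31.9)] = 34.4 J/K.

ΔS = 34.4 J/K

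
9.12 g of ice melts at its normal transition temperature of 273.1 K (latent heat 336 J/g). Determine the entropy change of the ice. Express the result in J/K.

Heat absorbed by the substance: Q = mL = 9.12 × 336 = 3064.32 J.
At constant T, ΔS = Q_rev/T = 3064.32 / 273.1 = 11.2 J/K.

ΔS = 11.2 J/K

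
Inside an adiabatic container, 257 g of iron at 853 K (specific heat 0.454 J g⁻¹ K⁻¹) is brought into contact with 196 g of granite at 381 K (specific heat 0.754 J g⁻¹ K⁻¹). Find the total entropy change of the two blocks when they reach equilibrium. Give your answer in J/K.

ΔS_total = 21.3 J/K

Energy balance: T_f = (m₁c₁T₁ + m₂c₂T₂)/(m₁c₁ + m₂c₂) = 589.24 K.
ΔS₁ = m₁c₁ ln(T_f/T₁) = 116.678 × ln(589.24/853) = -43.16 J/K.
ΔS₂ = m₂c₂ ln(T_f/T₂) = 147.784 × ln(589.24/381) = 64.44 J/K.
ΔS_total = -43.16 + 64.44 = 21.3 J/K.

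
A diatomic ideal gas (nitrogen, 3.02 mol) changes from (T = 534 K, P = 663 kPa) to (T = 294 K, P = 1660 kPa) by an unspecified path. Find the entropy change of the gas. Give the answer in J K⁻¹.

ΔS = nC_p ln(T₂/T₁) − nR ln(P₂/P₁), with C_p = 7R/2 = 29.1 J mol⁻¹ K⁻¹ for a diatomic ideal gas.
ΔS = 3.02 × [29.1 × ln(294/534) − 8.314 × ln(1660/663)] = -75.5 J/K.

ΔS = -75.5 J/K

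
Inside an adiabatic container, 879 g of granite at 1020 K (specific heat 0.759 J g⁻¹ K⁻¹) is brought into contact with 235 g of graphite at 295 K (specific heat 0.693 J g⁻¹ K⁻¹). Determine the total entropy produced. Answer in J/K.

Energy balance: T_f = (m₁c₁T₁ + m₂c₂T₂)/(m₁c₁ + m₂c₂) = 877.75 K.
ΔS₁ = m₁c₁ ln(T_f/T₁) = 667.161 × ln(877.75/1020) = -100.2 J/K.
ΔS₂ = m₂c₂ ln(T_f/T₂) = 162.855 × ln(877.75/295) = 177.6 J/K.
ΔS_total = -100.2 + 177.6 = 77.4 J/K.

ΔS_total = 77.4 J/K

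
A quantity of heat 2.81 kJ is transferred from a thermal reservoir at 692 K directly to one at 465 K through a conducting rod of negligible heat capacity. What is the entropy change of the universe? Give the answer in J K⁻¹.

ΔS_hot = −Q/T_H = −2810/692 = -4.061 J/K and ΔS_cold = +Q/T_C = 2810/465 = 6.043 J/K.
ΔS_total = -4.061 + 6.043 = 1.98 J/K, positive as the second law requires.

ΔS_total = 1.98 J/K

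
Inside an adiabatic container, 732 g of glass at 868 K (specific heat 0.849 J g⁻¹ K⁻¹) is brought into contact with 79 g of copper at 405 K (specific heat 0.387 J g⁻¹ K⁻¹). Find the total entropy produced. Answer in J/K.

Energy balance: T_f = (m₁c₁T₁ + m₂c₂T₂)/(m₁c₁ + m₂c₂) = 846.29 K.
ΔS₁ = m₁c₁ ln(T_f/T₁) = 621.468 × ln(846.29/868) = -15.74 J/K.
ΔS₂ = m₂c₂ ln(T_f/T₂) = 30.573 × ln(846.29/405) = 22.53 J/K.
ΔS_total = -15.74 + 22.53 = 6.79 J/K.

ΔS_total = 6.79 J/K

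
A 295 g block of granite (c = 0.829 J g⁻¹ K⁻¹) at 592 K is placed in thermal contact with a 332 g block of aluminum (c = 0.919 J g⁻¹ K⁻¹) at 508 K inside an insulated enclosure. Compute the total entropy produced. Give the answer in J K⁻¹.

ΔS_total = 1.6 J/K

Energy balance: T_f = (m₁c₁T₁ + m₂c₂T₂)/(m₁c₁ + m₂c₂) = 545.37 K.
ΔS₁ = m₁c₁ ln(T_f/T₁) = 244.555 × ln(545.37/592) = -20.06 J/K.
ΔS₂ = m₂c₂ ln(T_f/T₂) = 305.108 × ln(545.37/508) = 21.66 J/K.
ΔS_total = -20.06 + 21.66 = 1.6 J/K.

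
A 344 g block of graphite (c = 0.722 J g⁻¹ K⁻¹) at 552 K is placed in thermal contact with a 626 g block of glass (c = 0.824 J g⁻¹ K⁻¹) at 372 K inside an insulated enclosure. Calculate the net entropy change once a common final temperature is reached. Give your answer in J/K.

Energy balance: T_f = (m₁c₁T₁ + m₂c₂T₂)/(m₁c₁ + m₂c₂) = 430.5 K.
ΔS₁ = m₁c₁ ln(T_f/T₁) = 248.368 × ln(430.5/552) = -61.74 J/K.
ΔS₂ = m₂c₂ ln(T_f/T₂) = 515.824 × ln(430.5/372) = 75.34 J/K.
ΔS_total = -61.74 + 75.34 = 13.6 J/K.

ΔS_total = 13.6 J/K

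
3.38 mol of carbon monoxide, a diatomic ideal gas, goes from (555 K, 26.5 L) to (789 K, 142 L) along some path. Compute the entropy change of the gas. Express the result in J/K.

ΔS = 71.9 J/K

Entropy is a state function: ΔS = nC_V ln(T₂/T₁) + nR ln(V₂/V₁), with C_V = 5R/2 = 20.79 J mol⁻¹ K⁻¹ for a diatomic ideal gas.
ΔS = 3.38 × [20.79 × ln(789/555) + 8.314 × ln(142/26.5)] = 71.9 J/K.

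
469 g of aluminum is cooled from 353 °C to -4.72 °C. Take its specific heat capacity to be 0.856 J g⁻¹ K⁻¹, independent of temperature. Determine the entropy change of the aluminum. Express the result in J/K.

In kelvin: T₁ = 626.15 K, T₂ = 268.43 K. ΔS = ∫dQ_rev/T = m c ln(T₂/T₁) = 469 × 0.856 × ln(268.43/626.15) = -340 J/K.

ΔS = -340 J/K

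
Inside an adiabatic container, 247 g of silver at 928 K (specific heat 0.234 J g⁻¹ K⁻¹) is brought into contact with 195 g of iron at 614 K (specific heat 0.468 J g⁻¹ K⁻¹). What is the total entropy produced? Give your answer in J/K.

ΔS_total = 3.09 J/K

Energy balance: T_f = (m₁c₁T₁ + m₂c₂T₂)/(m₁c₁ + m₂c₂) = 735.76 K.
ΔS₁ = m₁c₁ ln(T_f/T₁) = 57.798 × ln(735.76/928) = -13.42 J/K.
ΔS₂ = m₂c₂ ln(T_f/T₂) = 91.26 × ln(735.76/614) = 16.51 J/K.
ΔS_total = -13.42 + 16.51 = 3.09 J/K.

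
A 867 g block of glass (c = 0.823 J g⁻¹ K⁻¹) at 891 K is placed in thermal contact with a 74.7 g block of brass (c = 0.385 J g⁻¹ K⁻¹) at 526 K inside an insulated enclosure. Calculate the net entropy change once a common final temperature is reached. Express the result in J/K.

Energy balance: T_f = (m₁c₁T₁ + m₂c₂T₂)/(m₁c₁ + m₂c₂) = 876.86 K.
ΔS₁ = m₁c₁ ln(T_f/T₁) = 713.541 × ln(876.86/891) = -11.42 J/K.
ΔS₂ = m₂c₂ ln(T_f/T₂) = 28.7595 × ln(876.86/526) = 14.7 J/K.
ΔS_total = -11.42 + 14.7 = 3.28 J/K.

ΔS_total = 3.28 J/K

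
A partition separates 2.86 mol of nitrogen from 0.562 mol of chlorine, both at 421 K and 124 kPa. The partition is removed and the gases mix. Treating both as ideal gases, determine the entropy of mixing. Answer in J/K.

ΔS_mix = 12.7 J/K

Mole fractions: x_A = 2.86/3.42 = 0.836, x_B = 0.164.
ΔS_mix = −R(n_A ln x_A + n_B ln x_B) = −8.314 × (2.86 ln 0.836 + 0.562 ln 0.164) = 12.7 J/K.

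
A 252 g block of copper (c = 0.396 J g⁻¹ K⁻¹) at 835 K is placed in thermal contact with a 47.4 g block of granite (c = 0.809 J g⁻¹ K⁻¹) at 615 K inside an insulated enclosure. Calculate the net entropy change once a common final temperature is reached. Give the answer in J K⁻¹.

Energy balance: T_f = (m₁c₁T₁ + m₂c₂T₂)/(m₁c₁ + m₂c₂) = 773.93 K.
ΔS₁ = m₁c₁ ln(T_f/T₁) = 99.792 × ln(773.93/835) = -7.5794 J/K.
ΔS₂ = m₂c₂ ln(T_f/T₂) = 38.3466 × ln(773.93/615) = 8.8143 J/K.
ΔS_total = -7.5794 + 8.8143 = 1.23 J/K.

ΔS_total = 1.23 J/K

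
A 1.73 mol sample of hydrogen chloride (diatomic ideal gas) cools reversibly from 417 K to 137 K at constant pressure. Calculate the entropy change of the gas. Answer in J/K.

ΔS = -56 J/K

At constant pressure, ΔS = nC_p ln(T₂/T₁) with C_p = 7R/2 = 29.1 J mol⁻¹ K⁻¹.
ΔS = 1.73 × 29.1 × ln(137/417) = -56 J/K.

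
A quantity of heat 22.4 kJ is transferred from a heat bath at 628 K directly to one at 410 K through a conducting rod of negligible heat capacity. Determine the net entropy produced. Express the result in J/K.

ΔS_hot = −Q/T_H = −22400/628 = -35.67 J/K and ΔS_cold = +Q/T_C = 22400/410 = 54.63 J/K.
ΔS_total = -35.67 + 54.63 = 19 J/K, positive as the second law requires.

ΔS_total = 19 J/K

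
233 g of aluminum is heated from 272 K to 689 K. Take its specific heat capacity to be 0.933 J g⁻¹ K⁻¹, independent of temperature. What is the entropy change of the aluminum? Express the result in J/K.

ΔS = ∫dQ_rev/T = m c ln(T₂/T₁) = 233 × 0.933 × ln(689/272) = 202 J/K.

ΔS = 202 J/K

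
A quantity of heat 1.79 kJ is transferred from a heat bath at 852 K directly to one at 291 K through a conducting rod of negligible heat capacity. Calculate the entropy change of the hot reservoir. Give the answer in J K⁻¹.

ΔS_hot = -2.1 J/K

The hot reservoir loses heat Q, so ΔS_hot = −Q/T_H = −1790/852 = -2.1 J/K.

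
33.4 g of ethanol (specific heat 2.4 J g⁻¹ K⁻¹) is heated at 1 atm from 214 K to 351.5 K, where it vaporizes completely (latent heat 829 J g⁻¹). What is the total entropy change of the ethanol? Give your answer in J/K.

ΔS = 119 J/K

Warming step: ΔS₁ = m c ln(T_tr/T_i) = 33.4 × 2.4 × ln(351.5/214) = 39.78 J/K.
Phase change: ΔS₂ = +mL/T_tr = 33.4 × 829 / 351.5 = 78.77 J/K.
ΔS_total = (39.78) + (78.77) = 119 J/K.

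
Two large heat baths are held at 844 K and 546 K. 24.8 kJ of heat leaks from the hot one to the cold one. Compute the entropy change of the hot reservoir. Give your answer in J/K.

ΔS_hot = -29.4 J/K

The hot reservoir loses heat Q, so ΔS_hot = −Q/T_H = −24800/844 = -29.4 J/K.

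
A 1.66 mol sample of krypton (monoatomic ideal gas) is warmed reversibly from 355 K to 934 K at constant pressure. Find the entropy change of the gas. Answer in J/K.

ΔS = 33.4 J/K

At constant pressure, ΔS = nC_p ln(T₂/T₁) with C_p = 5R/2 = 20.79 J mol⁻¹ K⁻¹.
ΔS = 1.66 × 20.79 × ln(934/355) = 33.4 J/K.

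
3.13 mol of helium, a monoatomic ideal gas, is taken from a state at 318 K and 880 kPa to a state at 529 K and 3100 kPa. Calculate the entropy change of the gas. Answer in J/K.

ΔS = nC_p ln(T₂/T₁) − nR ln(P₂/P₁), with C_p = 5R/2 = 20.79 J mol⁻¹ K⁻¹ for a monoatomic ideal gas.
ΔS = 3.13 × [20.79 × ln(529/318) − 8.314 × ln(3100/880)] = 0.341 J/K.

ΔS = 0.341 J/K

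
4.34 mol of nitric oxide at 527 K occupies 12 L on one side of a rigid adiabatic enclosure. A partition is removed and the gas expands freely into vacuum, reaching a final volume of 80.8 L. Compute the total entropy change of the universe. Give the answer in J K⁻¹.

ΔS_universe = 68.8 J/K

For an ideal gas in free expansion Q = 0 and W = 0, so T is unchanged.
Entropy is a state function; using a reversible isothermal path, ΔS_gas = nR ln(V₂/V₁) = 4.34 × 8.314 × ln(80.8/12) = 68.8 J/K.
The insulated surroundings exchange no heat, so ΔS_surr = 0 and ΔS_universe = ΔS_gas.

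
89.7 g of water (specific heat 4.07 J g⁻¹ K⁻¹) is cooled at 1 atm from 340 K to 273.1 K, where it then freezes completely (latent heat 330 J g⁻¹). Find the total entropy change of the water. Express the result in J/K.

ΔS = -188 J/K

Cooling step: ΔS₁ = m c ln(T_tr/T_i) = 89.7 × 4.07 × ln(273.1/340) = -79.99 J/K.
Phase change: ΔS₂ = −mL/T_tr = −89.7 × 330 / 273.1 = -108.4 J/K.
ΔS_total = (-79.99) + (-108.4) = -188 J/K.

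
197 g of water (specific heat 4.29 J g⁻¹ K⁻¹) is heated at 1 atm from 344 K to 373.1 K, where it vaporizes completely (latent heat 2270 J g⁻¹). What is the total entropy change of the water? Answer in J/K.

ΔS = 1270 J/K

Warming step: ΔS₁ = m c ln(T_tr/T_i) = 197 × 4.29 × ln(373.1/344) = 68.63 J/K.
Phase change: ΔS₂ = +mL/T_tr = 197 × 2270 / 373.1 = 1199 J/K.
ΔS_total = (68.63) + (1199) = 1270 J/K.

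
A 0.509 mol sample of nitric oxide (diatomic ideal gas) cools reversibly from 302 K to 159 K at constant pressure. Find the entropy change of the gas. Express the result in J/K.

ΔS = -9.5 J/K

At constant pressure, ΔS = nC_p ln(T₂/T₁) with C_p = 7R/2 = 29.1 J mol⁻¹ K⁻¹.
ΔS = 0.509 × 29.1 × ln(159/302) = -9.5 J/K.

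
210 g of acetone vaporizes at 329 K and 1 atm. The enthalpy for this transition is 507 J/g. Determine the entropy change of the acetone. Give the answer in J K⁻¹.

Heat absorbed by the substance: Q = mL = 210 × 507 = 106470 J.
At constant T, ΔS = Q_rev/T = 106470 / 329 = 324 J/K.

ΔS = 324 J/K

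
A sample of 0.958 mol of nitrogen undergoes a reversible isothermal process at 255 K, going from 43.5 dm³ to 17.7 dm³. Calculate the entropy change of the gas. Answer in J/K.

For an isothermal ideal gas ΔS_gas = nR ln(V₂/V₁) = 0.958 × 8.314 × ln(17.7/43.5) = -7.16 J/K.

ΔS_gas = -7.16 J/K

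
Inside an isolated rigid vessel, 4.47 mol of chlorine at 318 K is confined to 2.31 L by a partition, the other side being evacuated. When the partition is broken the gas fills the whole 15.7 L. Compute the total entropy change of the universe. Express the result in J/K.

ΔS_universe = 71.2 J/K

No heat is exchanged and no work is done, so the ideal-gas temperature stays constant.
Entropy is a state function; using a reversible isothermal path, ΔS_gas = nR ln(V₂/V₁) = 4.47 × 8.314 × ln(15.7/2.31) = 71.2 J/K.
The insulated surroundings exchange no heat, so ΔS_surr = 0 and ΔS_universe = ΔS_gas.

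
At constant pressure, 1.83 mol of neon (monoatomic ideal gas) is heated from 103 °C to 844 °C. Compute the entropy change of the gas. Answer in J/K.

ΔS = 41.4 J/K

In kelvin: T₁ = 376.15 K, T₂ = 1117.15 K. At constant pressure, ΔS = nC_p ln(T₂/T₁) with C_p = 5R/2 = 20.79 J mol⁻¹ K⁻¹.
ΔS = 1.83 × 20.79 × ln(1117.15/376.15) = 41.4 J/K.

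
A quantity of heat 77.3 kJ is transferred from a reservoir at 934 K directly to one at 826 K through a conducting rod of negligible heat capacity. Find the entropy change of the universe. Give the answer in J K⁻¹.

ΔS_total = 10.8 J/K

ΔS_hot = −Q/T_H = −77300/934 = -82.76 J/K and ΔS_cold = +Q/T_C = 77300/826 = 93.58 J/K.
ΔS_total = -82.76 + 93.58 = 10.8 J/K, positive as the second law requires.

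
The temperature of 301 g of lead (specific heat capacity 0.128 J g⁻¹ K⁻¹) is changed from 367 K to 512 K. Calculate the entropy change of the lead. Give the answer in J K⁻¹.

ΔS = 12.8 J/K

ΔS = ∫dQ_rev/T = m c ln(T₂/T₁) = 301 × 0.128 × ln(512/367) = 12.8 J/K.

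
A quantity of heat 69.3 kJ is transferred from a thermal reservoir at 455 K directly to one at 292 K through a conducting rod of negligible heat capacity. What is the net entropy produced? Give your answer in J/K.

ΔS_hot = −Q/T_H = −69300/455 = -152.3 J/K and ΔS_cold = +Q/T_C = 69300/292 = 237.3 J/K.
ΔS_total = -152.3 + 237.3 = 85 J/K, positive as the second law requires.

ΔS_total = 85 J/K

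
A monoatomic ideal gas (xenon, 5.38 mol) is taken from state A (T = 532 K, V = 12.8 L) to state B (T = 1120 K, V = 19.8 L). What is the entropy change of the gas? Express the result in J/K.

ΔS = 69.5 J/K

Entropy is a state function: ΔS = nC_V ln(T₂/T₁) + nR ln(V₂/V₁), with C_V = 3R/2 = 12.47 J mol⁻¹ K⁻¹ for a monoatomic ideal gas.
ΔS = 5.38 × [12.47 × ln(1120/532) + 8.314 × ln(19.8/12.8)] = 69.5 J/K.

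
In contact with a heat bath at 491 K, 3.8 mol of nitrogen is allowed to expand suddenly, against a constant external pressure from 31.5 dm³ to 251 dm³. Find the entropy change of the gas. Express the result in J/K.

ΔS_gas = 65.6 J/K

Entropy is a state function, so ΔS_gas depends only on the end states.
For an isothermal ideal gas ΔS_gas = nR ln(V₂/V₁) = 3.8 × 8.314 × ln(251/31.5) = 65.6 J/K.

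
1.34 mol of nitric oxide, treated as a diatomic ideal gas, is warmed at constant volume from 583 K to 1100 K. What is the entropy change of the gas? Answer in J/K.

At constant volume, ΔS = nC_V ln(T₂/T₁) with C_V = 5R/2 = 20.79 J mol⁻¹ K⁻¹.
ΔS = 1.34 × 20.79 × ln(1100/583) = 17.7 J/K.

ΔS = 17.7 J/K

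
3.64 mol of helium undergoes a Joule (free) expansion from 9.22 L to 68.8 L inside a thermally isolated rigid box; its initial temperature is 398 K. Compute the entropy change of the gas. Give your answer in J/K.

ΔS_gas = 60.8 J/K

For an ideal gas in free expansion Q = 0 and W = 0, so T is unchanged.
Entropy is a state function; using a reversible isothermal path, ΔS_gas = nR ln(V₂/V₁) = 3.64 × 8.314 × ln(68.8/9.22) = 60.8 J/K.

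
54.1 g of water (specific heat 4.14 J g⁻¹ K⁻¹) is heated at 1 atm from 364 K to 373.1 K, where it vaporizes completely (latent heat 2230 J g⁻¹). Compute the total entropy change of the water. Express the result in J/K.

Warming step: ΔS₁ = m c ln(T_tr/T_i) = 54.1 × 4.14 × ln(373.1/364) = 5.531 J/K.
Phase change: ΔS₂ = +mL/T_tr = 54.1 × 2230 / 373.1 = 323.4 J/K.
ΔS_total = (5.531) + (323.4) = 329 J/K.

ΔS = 329 J/K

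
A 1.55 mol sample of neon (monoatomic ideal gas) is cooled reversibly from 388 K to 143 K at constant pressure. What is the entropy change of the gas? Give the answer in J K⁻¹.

ΔS = -32.2 J/K

At constant pressure, ΔS = nC_p ln(T₂/T₁) with C_p = 5R/2 = 20.79 J mol⁻¹ K⁻¹.
ΔS = 1.55 × 20.79 × ln(143/388) = -32.2 J/K.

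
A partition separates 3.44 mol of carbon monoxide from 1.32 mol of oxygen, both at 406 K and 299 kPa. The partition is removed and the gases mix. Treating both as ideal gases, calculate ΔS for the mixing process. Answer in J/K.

ΔS_mix = 23.4 J/K

Mole fractions: x_A = 3.44/4.76 = 0.723, x_B = 0.277.
ΔS_mix = −R(n_A ln x_A + n_B ln x_B) = −8.314 × (3.44 ln 0.723 + 1.32 ln 0.277) = 23.4 J/K.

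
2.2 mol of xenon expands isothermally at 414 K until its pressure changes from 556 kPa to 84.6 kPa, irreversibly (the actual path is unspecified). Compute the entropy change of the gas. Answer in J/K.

ΔS_gas = 34.4 J/K

Entropy is a state function, so ΔS_gas depends only on the end states.
For an isothermal ideal gas ΔS_gas = nR ln(P₁/P₂) = 2.2 × 8.314 × ln(556/84.6) = 34.4 J/K.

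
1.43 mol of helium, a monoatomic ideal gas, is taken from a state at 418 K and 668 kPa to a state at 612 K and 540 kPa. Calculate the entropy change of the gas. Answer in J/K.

ΔS = nC_p ln(T₂/T₁) − nR ln(P₂/P₁), with C_p = 5R/2 = 20.79 J mol⁻¹ K⁻¹ for a monoatomic ideal gas.
ΔS = 1.43 × [20.79 × ln(612/418) − 8.314 × ln(540/668)] = 13.9 J/K.

ΔS = 13.9 J/K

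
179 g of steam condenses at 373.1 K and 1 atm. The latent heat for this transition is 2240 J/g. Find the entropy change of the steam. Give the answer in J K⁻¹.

Heat released by the substance: Q = −mL = −179 × 2240 = −400960 J.
At constant T, ΔS = Q_rev/T = −400960 / 373.1 = -1070 J/K.

ΔS = -1070 J/K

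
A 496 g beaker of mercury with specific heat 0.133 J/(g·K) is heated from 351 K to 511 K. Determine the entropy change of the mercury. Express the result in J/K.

ΔS = 24.8 J/K

ΔS = ∫dQ_rev/T = m c ln(T₂/T₁) = 496 × 0.133 × ln(511/351) = 24.8 J/K.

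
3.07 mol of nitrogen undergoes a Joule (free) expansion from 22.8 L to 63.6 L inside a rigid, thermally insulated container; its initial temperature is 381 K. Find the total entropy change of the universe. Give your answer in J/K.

ΔS_universe = 26.2 J/K

No heat is exchanged and no work is done, so the ideal-gas temperature stays constant.
Entropy is a state function; using a reversible isothermal path, ΔS_gas = nR ln(V₂/V₁) = 3.07 × 8.314 × ln(63.6/22.8) = 26.2 J/K.
The insulated surroundings exchange no heat, so ΔS_surr = 0 and ΔS_universe = ΔS_gas.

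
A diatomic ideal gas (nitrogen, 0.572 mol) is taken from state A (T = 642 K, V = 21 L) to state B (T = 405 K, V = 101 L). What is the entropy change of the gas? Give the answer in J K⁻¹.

ΔS = 1.99 J/K

Entropy is a state function: ΔS = nC_V ln(T₂/T₁) + nR ln(V₂/V₁), with C_V = 5R/2 = 20.79 J mol⁻¹ K⁻¹ for a diatomic ideal gas.
ΔS = 0.572 × [20.79 × ln(405/642) + 8.314 × ln(101/21)] = 1.99 J/K.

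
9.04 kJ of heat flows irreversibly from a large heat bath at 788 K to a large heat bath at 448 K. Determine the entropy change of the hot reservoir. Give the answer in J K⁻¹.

ΔS_hot = -11.5 J/K

The hot reservoir loses heat Q, so ΔS_hot = −Q/T_H = −9040/788 = -11.5 J/K.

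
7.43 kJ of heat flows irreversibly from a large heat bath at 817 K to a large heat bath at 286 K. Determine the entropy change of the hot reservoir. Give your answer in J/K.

ΔS_hot = -9.09 J/K

The hot reservoir loses heat Q, so ΔS_hot = −Q/T_H = −7430/817 = -9.09 J/K.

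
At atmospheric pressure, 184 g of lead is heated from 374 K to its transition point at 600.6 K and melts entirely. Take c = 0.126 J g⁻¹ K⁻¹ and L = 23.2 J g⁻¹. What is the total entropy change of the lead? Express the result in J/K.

Warming step: ΔS₁ = m c ln(T_tr/T_i) = 184 × 0.126 × ln(600.6/374) = 10.98 J/K.
Phase change: ΔS₂ = +mL/T_tr = 184 × 23.2 / 600.6 = 7.108 J/K.
ΔS_total = (10.98) + (7.108) = 18.1 J/K.

ΔS = 18.1 J/K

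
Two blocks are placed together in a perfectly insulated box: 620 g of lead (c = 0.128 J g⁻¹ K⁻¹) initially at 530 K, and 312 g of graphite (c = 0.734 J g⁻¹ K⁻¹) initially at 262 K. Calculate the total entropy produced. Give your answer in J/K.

ΔS_total = 16.1 J/K

Energy balance: T_f = (m₁c₁T₁ + m₂c₂T₂)/(m₁c₁ + m₂c₂) = 330.97 K.
ΔS₁ = m₁c₁ ln(T_f/T₁) = 79.36 × ln(330.97/530) = -37.366 J/K.
ΔS₂ = m₂c₂ ln(T_f/T₂) = 229.008 × ln(330.97/262) = 53.516 J/K.
ΔS_total = -37.366 + 53.516 = 16.1 J/K.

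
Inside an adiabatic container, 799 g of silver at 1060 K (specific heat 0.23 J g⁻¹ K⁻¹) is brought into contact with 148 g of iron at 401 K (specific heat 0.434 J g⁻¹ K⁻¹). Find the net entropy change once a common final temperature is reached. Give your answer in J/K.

Energy balance: T_f = (m₁c₁T₁ + m₂c₂T₂)/(m₁c₁ + m₂c₂) = 889.32 K.
ΔS₁ = m₁c₁ ln(T_f/T₁) = 183.77 × ln(889.32/1060) = -32.26 J/K.
ΔS₂ = m₂c₂ ln(T_f/T₂) = 64.232 × ln(889.32/401) = 51.16 J/K.
ΔS_total = -32.26 + 51.16 = 18.9 J/K.

ΔS_total = 18.9 J/K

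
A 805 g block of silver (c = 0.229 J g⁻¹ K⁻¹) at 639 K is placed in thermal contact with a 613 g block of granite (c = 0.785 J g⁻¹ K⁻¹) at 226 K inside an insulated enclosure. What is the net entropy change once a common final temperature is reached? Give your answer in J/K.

Energy balance: T_f = (m₁c₁T₁ + m₂c₂T₂)/(m₁c₁ + m₂c₂) = 340.39 K.
ΔS₁ = m₁c₁ ln(T_f/T₁) = 184.345 × ln(340.39/639) = -116.1 J/K.
ΔS₂ = m₂c₂ ln(T_f/T₂) = 481.205 × ln(340.39/226) = 197.1 J/K.
ΔS_total = -116.1 + 197.1 = 81 J/K.

ΔS_total = 81 J/K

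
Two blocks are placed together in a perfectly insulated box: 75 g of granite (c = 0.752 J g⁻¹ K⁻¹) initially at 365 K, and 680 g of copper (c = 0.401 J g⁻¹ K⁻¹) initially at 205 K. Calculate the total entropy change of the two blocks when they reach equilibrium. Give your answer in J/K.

ΔS_total = 8.78 J/K

Energy balance: T_f = (m₁c₁T₁ + m₂c₂T₂)/(m₁c₁ + m₂c₂) = 232.42 K.
ΔS₁ = m₁c₁ ln(T_f/T₁) = 56.4 × ln(232.42/365) = -25.456 J/K.
ΔS₂ = m₂c₂ ln(T_f/T₂) = 272.68 × ln(232.42/205) = 34.233 J/K.
ΔS_total = -25.456 + 34.233 = 8.78 J/K.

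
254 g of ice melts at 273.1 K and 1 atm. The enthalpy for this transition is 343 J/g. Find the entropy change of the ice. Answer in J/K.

ΔS = 319 J/K

Heat absorbed by the substance: Q = mL = 254 × 343 = 87122 J.
At constant T, ΔS = Q_rev/T = 87122 / 273.1 = 319 J/K.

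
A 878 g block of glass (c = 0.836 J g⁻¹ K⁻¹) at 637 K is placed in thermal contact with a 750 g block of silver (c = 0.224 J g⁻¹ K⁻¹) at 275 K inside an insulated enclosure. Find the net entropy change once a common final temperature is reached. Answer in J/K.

Energy balance: T_f = (m₁c₁T₁ + m₂c₂T₂)/(m₁c₁ + m₂c₂) = 569.58 K.
ΔS₁ = m₁c₁ ln(T_f/T₁) = 734.008 × ln(569.58/637) = -82.12 J/K.
ΔS₂ = m₂c₂ ln(T_f/T₂) = 168 × ln(569.58/275) = 122.3 J/K.
ΔS_total = -82.12 + 122.3 = 40.2 J/K.

ΔS_total = 40.2 J/K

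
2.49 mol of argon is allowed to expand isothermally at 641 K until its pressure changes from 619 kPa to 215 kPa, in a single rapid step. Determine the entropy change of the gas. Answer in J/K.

Entropy is a state function, so ΔS_gas depends only on the end states.
For an isothermal ideal gas ΔS_gas = nR ln(P₁/P₂) = 2.49 × 8.314 × ln(619/215) = 21.9 J/K.

ΔS_gas = 21.9 J/K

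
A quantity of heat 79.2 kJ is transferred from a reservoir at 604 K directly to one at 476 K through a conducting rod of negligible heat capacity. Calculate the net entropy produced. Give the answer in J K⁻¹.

ΔS_total = 35.3 J/K

ΔS_hot = −Q/T_H = −79200/604 = -131.1 J/K and ΔS_cold = +Q/T_C = 79200/476 = 166.4 J/K.
ΔS_total = -131.1 + 166.4 = 35.3 J/K, positive as the second law requires.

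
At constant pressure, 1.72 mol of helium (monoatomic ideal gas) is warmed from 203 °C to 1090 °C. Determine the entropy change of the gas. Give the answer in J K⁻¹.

ΔS = 37.6 J/K

In kelvin: T₁ = 476.15 K, T₂ = 1363.15 K. At constant pressure, ΔS = nC_p ln(T₂/T₁) with C_p = 5R/2 = 20.79 J mol⁻¹ K⁻¹.
ΔS = 1.72 × 20.79 × ln(1363.15/476.15) = 37.6 J/K.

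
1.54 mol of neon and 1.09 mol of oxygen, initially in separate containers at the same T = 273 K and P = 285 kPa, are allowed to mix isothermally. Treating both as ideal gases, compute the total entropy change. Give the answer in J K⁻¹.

Mole fractions: x_A = 1.54/2.63 = 0.586, x_B = 0.414.
ΔS_mix = −R(n_A ln x_A + n_B ln x_B) = −8.314 × (1.54 ln 0.586 + 1.09 ln 0.414) = 14.8 J/K.

ΔS_mix = 14.8 J/K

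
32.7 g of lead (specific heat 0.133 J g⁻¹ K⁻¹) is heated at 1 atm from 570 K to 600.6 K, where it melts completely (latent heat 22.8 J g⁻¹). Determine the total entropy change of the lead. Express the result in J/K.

Warming step: ΔS₁ = m c ln(T_tr/T_i) = 32.7 × 0.133 × ln(600.6/570) = 0.2274 J/K.
Phase change: ΔS₂ = +mL/T_tr = 32.7 × 22.8 / 600.6 = 1.241 J/K.
ΔS_total = (0.2274) + (1.241) = 1.47 J/K.

ΔS = 1.47 J/K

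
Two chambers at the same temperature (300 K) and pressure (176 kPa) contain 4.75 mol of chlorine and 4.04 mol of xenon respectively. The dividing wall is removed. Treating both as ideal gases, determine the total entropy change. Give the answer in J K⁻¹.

ΔS_mix = 50.4 J/K

Mole fractions: x_A = 4.75/8.79 = 0.54, x_B = 0.46.
ΔS_mix = −R(n_A ln x_A + n_B ln x_B) = −8.314 × (4.75 ln 0.54 + 4.04 ln 0.46) = 50.4 J/K.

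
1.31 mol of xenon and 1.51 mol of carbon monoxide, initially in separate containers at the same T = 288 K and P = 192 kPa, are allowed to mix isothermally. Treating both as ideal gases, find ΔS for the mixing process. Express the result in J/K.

Mole fractions: x_A = 1.31/2.82 = 0.465, x_B = 0.535.
ΔS_mix = −R(n_A ln x_A + n_B ln x_B) = −8.314 × (1.31 ln 0.465 + 1.51 ln 0.535) = 16.2 J/K.

ΔS_mix = 16.2 J/K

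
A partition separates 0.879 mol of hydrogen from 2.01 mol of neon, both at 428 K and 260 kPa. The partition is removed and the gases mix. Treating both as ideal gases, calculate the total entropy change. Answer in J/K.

ΔS_mix = 14.8 J/K

Mole fractions: x_A = 0.879/2.89 = 0.304, x_B = 0.696.
ΔS_mix = −R(n_A ln x_A + n_B ln x_B) = −8.314 × (0.879 ln 0.304 + 2.01 ln 0.696) = 14.8 J/K.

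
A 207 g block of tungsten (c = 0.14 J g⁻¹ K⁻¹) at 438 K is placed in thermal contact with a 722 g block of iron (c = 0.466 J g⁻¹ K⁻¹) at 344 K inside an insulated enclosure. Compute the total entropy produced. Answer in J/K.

Energy balance: T_f = (m₁c₁T₁ + m₂c₂T₂)/(m₁c₁ + m₂c₂) = 351.45 K.
ΔS₁ = m₁c₁ ln(T_f/T₁) = 28.98 × ln(351.45/438) = -6.38 J/K.
ΔS₂ = m₂c₂ ln(T_f/T₂) = 336.452 × ln(351.45/344) = 7.213 J/K.
ΔS_total = -6.38 + 7.213 = 0.833 J/K.

ΔS_total = 0.833 J/K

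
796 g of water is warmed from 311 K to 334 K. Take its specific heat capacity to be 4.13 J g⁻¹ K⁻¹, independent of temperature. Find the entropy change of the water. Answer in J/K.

ΔS = 235 J/K

ΔS = ∫dQ_rev/T = m c ln(T₂/T₁) = 796 × 4.13 × ln(334/311) = 235 J/K.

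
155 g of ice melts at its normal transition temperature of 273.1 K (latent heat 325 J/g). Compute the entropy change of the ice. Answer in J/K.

ΔS = 184 J/K

Heat absorbed by the substance: Q = mL = 155 × 325 = 50375 J.
At constant T, ΔS = Q_rev/T = 50375 / 273.1 = 184 J/K.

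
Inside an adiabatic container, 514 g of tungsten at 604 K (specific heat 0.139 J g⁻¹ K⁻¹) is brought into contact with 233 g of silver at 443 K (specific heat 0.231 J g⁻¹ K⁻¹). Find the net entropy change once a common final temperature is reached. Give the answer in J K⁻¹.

ΔS_total = 1.45 J/K

Energy balance: T_f = (m₁c₁T₁ + m₂c₂T₂)/(m₁c₁ + m₂c₂) = 534.82 K.
ΔS₁ = m₁c₁ ln(T_f/T₁) = 71.446 × ln(534.82/604) = -8.69 J/K.
ΔS₂ = m₂c₂ ln(T_f/T₂) = 53.823 × ln(534.82/443) = 10.14 J/K.
ΔS_total = -8.69 + 10.14 = 1.45 J/K.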